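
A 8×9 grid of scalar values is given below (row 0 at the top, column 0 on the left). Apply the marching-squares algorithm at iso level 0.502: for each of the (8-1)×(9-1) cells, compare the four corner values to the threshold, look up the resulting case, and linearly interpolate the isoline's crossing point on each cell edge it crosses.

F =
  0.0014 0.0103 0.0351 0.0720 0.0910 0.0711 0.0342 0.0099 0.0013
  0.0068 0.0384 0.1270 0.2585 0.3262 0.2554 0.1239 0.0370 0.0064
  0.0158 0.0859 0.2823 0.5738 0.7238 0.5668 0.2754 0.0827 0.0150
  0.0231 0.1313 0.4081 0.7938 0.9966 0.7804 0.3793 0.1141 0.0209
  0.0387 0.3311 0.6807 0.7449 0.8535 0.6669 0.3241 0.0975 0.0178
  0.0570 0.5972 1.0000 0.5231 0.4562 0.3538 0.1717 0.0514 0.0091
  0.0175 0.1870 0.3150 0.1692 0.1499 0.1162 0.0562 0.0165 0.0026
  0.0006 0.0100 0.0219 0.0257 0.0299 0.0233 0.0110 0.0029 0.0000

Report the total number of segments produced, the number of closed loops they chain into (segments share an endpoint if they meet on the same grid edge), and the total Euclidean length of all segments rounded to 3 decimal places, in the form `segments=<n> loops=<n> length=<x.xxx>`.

cell (1,2): code 0100 → (1.772,3.000)–(2.000,2.754)
cell (1,3): code 1100 → (1.442,4.000)–(1.772,3.000)
cell (1,4): code 1100 → (1.792,5.000)–(1.442,4.000)
cell (1,5): code 1000 → (2.000,5.222)–(1.792,5.000)
cell (2,2): code 0110 → (2.000,2.754)–(3.000,2.243)
cell (2,5): code 1001 → (3.000,5.694)–(2.000,5.222)
cell (3,1): code 0100 → (3.344,2.000)–(4.000,1.489)
cell (3,2): code 1110 → (3.000,2.243)–(3.344,2.000)
cell (3,5): code 1001 → (4.000,5.481)–(3.000,5.694)
cell (4,0): code 0100 → (4.642,1.000)–(5.000,0.824)
cell (4,1): code 1110 → (4.000,1.489)–(4.642,1.000)
cell (4,3): code 1011 → (5.000,3.315)–(4.885,4.000)
cell (4,4): code 0011 → (4.885,4.000)–(4.527,5.000)
cell (4,5): code 0001 → (4.527,5.000)–(4.000,5.481)
cell (5,0): code 0010 → (5.000,0.824)–(5.232,1.000)
cell (5,1): code 0011 → (5.232,1.000)–(5.727,2.000)
cell (5,2): code 0011 → (5.727,2.000)–(5.060,3.000)
cell (5,3): code 0001 → (5.060,3.000)–(5.000,3.315)
total: 18 segments, chained into 1 closed loop(s), length Σ = 13.862374

segments=18 loops=1 length=13.862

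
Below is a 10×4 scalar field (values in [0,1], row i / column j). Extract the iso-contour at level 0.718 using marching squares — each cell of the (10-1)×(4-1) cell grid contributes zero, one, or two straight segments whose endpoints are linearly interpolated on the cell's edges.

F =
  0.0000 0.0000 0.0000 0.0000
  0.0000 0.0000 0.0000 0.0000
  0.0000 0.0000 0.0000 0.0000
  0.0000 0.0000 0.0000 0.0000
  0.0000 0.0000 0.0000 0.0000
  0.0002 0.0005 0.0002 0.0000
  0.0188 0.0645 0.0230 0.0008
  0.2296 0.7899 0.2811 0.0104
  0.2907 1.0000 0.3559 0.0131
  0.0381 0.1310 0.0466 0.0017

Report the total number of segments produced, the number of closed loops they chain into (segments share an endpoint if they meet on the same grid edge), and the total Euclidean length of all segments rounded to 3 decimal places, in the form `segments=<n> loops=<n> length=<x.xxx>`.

segments=6 loops=1 length=3.472

cell (6,0): code 0100 → (6.901,1.000)–(7.000,0.872)
cell (6,1): code 1000 → (7.000,1.141)–(6.901,1.000)
cell (7,0): code 0110 → (7.000,0.872)–(8.000,0.602)
cell (7,1): code 1001 → (8.000,1.438)–(7.000,1.141)
cell (8,0): code 0010 → (8.000,0.602)–(8.325,1.000)
cell (8,1): code 0001 → (8.325,1.000)–(8.000,1.438)
total: 6 segments, chained into 1 closed loop(s), length Σ = 3.471571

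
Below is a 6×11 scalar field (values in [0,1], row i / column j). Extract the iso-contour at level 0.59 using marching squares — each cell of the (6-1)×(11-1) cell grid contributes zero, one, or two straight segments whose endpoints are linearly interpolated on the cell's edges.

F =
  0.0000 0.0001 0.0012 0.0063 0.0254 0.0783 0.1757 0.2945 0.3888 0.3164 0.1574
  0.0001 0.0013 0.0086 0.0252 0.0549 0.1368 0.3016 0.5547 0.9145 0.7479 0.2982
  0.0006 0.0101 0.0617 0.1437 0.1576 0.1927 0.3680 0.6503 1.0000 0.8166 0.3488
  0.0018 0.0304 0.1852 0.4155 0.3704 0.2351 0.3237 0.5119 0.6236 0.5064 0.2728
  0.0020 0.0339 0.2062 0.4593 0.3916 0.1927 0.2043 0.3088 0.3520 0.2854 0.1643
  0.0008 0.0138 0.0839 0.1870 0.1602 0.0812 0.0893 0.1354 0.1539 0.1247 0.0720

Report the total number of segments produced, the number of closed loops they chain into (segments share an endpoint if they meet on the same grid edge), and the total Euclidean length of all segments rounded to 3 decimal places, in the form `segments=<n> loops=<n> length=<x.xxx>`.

segments=12 loops=1 length=8.348

cell (0,7): code 0100 → (0.383,8.000)–(1.000,7.098)
cell (0,8): code 1100 → (0.634,9.000)–(0.383,8.000)
cell (0,9): code 1000 → (1.000,9.351)–(0.634,9.000)
cell (1,6): code 0100 → (1.369,7.000)–(2.000,6.786)
cell (1,7): code 1110 → (1.000,7.098)–(1.369,7.000)
cell (1,9): code 1001 → (2.000,9.484)–(1.000,9.351)
cell (2,6): code 0010 → (2.000,6.786)–(2.436,7.000)
cell (2,7): code 0111 → (2.436,7.000)–(3.000,7.699)
cell (2,8): code 1011 → (3.000,8.287)–(2.730,9.000)
cell (2,9): code 0001 → (2.730,9.000)–(2.000,9.484)
cell (3,7): code 0010 → (3.000,7.699)–(3.124,8.000)
cell (3,8): code 0001 → (3.124,8.000)–(3.000,8.287)
total: 12 segments, chained into 1 closed loop(s), length Σ = 8.348254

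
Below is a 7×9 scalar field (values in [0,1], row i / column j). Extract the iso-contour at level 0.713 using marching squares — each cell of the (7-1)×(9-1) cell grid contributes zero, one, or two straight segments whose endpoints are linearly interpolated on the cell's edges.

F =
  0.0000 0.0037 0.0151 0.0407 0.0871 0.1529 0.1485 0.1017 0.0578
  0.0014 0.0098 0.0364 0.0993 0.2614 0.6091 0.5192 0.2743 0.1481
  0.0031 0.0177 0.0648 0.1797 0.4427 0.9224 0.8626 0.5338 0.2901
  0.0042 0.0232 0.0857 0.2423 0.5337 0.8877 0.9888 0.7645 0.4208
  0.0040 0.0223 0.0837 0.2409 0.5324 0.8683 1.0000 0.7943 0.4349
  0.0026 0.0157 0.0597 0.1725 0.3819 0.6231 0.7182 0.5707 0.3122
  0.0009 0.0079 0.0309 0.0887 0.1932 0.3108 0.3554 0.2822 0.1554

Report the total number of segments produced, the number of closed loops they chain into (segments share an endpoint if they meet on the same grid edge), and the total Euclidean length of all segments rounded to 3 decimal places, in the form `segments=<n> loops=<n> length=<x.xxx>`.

cell (1,4): code 0100 → (1.332,5.000)–(2.000,4.563)
cell (1,5): code 1100 → (1.564,6.000)–(1.332,5.000)
cell (1,6): code 1000 → (2.000,6.455)–(1.564,6.000)
cell (2,4): code 0110 → (2.000,4.563)–(3.000,4.506)
cell (2,6): code 1101 → (2.777,7.000)–(2.000,6.455)
cell (2,7): code 1000 → (3.000,7.150)–(2.777,7.000)
cell (3,4): code 0110 → (3.000,4.506)–(4.000,4.538)
cell (3,7): code 1001 → (4.000,7.226)–(3.000,7.150)
cell (4,4): code 0010 → (4.000,4.538)–(4.633,5.000)
cell (4,5): code 0111 → (4.633,5.000)–(5.000,5.945)
cell (4,6): code 1011 → (5.000,6.035)–(4.364,7.000)
cell (4,7): code 0001 → (4.364,7.000)–(4.000,7.226)
cell (5,5): code 0010 → (5.000,5.945)–(5.014,6.000)
cell (5,6): code 0001 → (5.014,6.000)–(5.000,6.035)
total: 14 segments, chained into 1 closed loop(s), length Σ = 10.154347

segments=14 loops=1 length=10.154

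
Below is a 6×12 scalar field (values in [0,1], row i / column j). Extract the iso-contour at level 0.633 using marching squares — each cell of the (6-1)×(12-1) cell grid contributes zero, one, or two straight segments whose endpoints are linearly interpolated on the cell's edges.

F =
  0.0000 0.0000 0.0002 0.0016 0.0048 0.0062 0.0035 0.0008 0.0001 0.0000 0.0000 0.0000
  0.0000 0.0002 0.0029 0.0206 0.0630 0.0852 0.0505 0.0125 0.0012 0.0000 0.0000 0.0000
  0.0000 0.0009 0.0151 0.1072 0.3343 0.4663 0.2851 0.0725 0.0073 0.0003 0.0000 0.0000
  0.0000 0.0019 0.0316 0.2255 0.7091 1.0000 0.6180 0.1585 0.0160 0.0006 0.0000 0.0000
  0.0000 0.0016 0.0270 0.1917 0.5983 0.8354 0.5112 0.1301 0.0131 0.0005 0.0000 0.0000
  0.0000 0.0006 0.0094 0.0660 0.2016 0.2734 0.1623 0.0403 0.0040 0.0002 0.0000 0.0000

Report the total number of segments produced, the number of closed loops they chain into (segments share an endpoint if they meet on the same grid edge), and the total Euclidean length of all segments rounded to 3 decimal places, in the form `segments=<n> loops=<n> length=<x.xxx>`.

segments=8 loops=1 length=6.302

cell (2,3): code 0100 → (2.797,4.000)–(3.000,3.843)
cell (2,4): code 1100 → (2.312,5.000)–(2.797,4.000)
cell (2,5): code 1000 → (3.000,5.961)–(2.312,5.000)
cell (3,3): code 0010 → (3.000,3.843)–(3.687,4.000)
cell (3,4): code 0111 → (3.687,4.000)–(4.000,4.146)
cell (3,5): code 1001 → (4.000,5.624)–(3.000,5.961)
cell (4,4): code 0010 → (4.000,4.146)–(4.360,5.000)
cell (4,5): code 0001 → (4.360,5.000)–(4.000,5.624)
total: 8 segments, chained into 1 closed loop(s), length Σ = 6.302215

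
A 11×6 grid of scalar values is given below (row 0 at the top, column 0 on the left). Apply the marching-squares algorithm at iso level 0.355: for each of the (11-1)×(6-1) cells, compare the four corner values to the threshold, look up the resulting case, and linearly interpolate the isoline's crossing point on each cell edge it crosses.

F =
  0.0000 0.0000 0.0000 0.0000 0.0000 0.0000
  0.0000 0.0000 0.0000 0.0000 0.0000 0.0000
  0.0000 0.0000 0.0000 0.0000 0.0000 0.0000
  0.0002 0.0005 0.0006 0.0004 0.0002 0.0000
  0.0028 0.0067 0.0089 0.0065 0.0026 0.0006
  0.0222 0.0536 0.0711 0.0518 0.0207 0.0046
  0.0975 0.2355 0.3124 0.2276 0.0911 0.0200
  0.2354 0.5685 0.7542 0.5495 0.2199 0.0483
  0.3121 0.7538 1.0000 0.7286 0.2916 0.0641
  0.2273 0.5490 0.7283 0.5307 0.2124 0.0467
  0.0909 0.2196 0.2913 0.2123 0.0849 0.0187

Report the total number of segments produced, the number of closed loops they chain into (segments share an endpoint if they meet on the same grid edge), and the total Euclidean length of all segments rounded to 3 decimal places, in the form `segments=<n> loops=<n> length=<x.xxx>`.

cell (6,0): code 0100 → (6.359,1.000)–(7.000,0.359)
cell (6,1): code 1100 → (6.096,2.000)–(6.359,1.000)
cell (6,2): code 1100 → (6.396,3.000)–(6.096,2.000)
cell (6,3): code 1000 → (7.000,3.590)–(6.396,3.000)
cell (7,0): code 0110 → (7.000,0.359)–(8.000,0.097)
cell (7,3): code 1001 → (8.000,3.855)–(7.000,3.590)
cell (8,0): code 0110 → (8.000,0.097)–(9.000,0.397)
cell (8,3): code 1001 → (9.000,3.552)–(8.000,3.855)
cell (9,0): code 0010 → (9.000,0.397)–(9.589,1.000)
cell (9,1): code 0011 → (9.589,1.000)–(9.854,2.000)
cell (9,2): code 0011 → (9.854,2.000)–(9.552,3.000)
cell (9,3): code 0001 → (9.552,3.000)–(9.000,3.552)
total: 12 segments, chained into 1 closed loop(s), length Σ = 11.688680

segments=12 loops=1 length=11.689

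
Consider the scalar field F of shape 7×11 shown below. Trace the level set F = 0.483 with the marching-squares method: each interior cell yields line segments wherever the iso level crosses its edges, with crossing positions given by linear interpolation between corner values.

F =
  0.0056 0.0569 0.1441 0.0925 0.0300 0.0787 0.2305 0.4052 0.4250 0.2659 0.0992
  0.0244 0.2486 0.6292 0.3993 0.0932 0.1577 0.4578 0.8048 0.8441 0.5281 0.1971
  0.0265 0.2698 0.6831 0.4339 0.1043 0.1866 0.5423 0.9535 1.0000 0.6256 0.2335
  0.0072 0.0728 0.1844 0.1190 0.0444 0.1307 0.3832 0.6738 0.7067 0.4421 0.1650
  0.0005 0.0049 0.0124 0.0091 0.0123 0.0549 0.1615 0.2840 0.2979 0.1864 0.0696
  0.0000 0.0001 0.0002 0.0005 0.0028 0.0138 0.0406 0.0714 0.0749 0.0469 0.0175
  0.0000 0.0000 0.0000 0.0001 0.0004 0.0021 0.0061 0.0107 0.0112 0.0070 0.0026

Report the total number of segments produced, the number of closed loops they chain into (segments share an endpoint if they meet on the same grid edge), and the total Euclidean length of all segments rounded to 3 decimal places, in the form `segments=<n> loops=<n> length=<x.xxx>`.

cell (0,1): code 0100 → (0.699,2.000)–(1.000,1.616)
cell (0,2): code 1000 → (1.000,2.636)–(0.699,2.000)
cell (0,6): code 0100 → (0.195,7.000)–(1.000,6.073)
cell (0,7): code 1100 → (0.138,8.000)–(0.195,7.000)
cell (0,8): code 1100 → (0.828,9.000)–(0.138,8.000)
cell (0,9): code 1000 → (1.000,9.136)–(0.828,9.000)
cell (1,1): code 0110 → (1.000,1.616)–(2.000,1.516)
cell (1,2): code 1001 → (2.000,2.803)–(1.000,2.636)
cell (1,5): code 0100 → (1.298,6.000)–(2.000,5.833)
cell (1,6): code 1110 → (1.000,6.073)–(1.298,6.000)
cell (1,9): code 1001 → (2.000,9.364)–(1.000,9.136)
cell (2,1): code 0010 → (2.000,1.516)–(2.401,2.000)
cell (2,2): code 0001 → (2.401,2.000)–(2.000,2.803)
cell (2,5): code 0010 → (2.000,5.833)–(2.373,6.000)
cell (2,6): code 0111 → (2.373,6.000)–(3.000,6.343)
cell (2,8): code 1011 → (3.000,8.845)–(2.777,9.000)
cell (2,9): code 0001 → (2.777,9.000)–(2.000,9.364)
cell (3,6): code 0010 → (3.000,6.343)–(3.489,7.000)
cell (3,7): code 0011 → (3.489,7.000)–(3.547,8.000)
cell (3,8): code 0001 → (3.547,8.000)–(3.000,8.845)
total: 20 segments, chained into 2 closed loop(s), length Σ = 15.535393

segments=20 loops=2 length=15.535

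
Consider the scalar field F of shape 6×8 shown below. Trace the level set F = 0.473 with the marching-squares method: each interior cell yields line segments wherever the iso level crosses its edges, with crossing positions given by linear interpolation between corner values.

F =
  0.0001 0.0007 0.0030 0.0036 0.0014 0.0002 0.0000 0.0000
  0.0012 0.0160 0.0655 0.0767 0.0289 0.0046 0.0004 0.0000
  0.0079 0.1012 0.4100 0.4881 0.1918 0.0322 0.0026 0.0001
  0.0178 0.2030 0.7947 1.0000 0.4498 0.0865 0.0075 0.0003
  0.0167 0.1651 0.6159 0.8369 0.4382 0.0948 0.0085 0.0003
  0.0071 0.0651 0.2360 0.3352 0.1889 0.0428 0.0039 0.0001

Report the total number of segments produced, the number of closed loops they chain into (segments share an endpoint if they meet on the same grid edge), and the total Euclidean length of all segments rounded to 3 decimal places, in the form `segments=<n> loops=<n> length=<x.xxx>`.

cell (1,2): code 0100 → (1.963,3.000)–(2.000,2.807)
cell (1,3): code 1000 → (2.000,3.051)–(1.963,3.000)
cell (2,1): code 0100 → (2.164,2.000)–(3.000,1.456)
cell (2,2): code 1110 → (2.000,2.807)–(2.164,2.000)
cell (2,3): code 1001 → (3.000,3.958)–(2.000,3.051)
cell (3,1): code 0110 → (3.000,1.456)–(4.000,1.683)
cell (3,3): code 1001 → (4.000,3.913)–(3.000,3.958)
cell (4,1): code 0010 → (4.000,1.683)–(4.376,2.000)
cell (4,2): code 0011 → (4.376,2.000)–(4.725,3.000)
cell (4,3): code 0001 → (4.725,3.000)–(4.000,3.913)
total: 10 segments, chained into 1 closed loop(s), length Σ = 8.173462

segments=10 loops=1 length=8.173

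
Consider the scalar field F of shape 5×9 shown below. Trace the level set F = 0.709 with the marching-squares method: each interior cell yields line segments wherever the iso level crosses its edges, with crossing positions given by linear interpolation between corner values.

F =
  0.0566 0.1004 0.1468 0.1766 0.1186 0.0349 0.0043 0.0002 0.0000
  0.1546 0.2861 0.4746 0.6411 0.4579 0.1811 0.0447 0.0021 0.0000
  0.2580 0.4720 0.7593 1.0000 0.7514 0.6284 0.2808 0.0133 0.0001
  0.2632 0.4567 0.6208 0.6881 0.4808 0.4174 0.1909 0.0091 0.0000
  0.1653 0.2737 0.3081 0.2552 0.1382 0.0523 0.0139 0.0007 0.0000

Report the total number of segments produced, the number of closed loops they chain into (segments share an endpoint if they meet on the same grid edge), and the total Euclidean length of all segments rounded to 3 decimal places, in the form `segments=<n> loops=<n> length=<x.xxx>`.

segments=8 loops=1 length=6.207

cell (1,1): code 0100 → (1.823,2.000)–(2.000,1.825)
cell (1,2): code 1100 → (1.189,3.000)–(1.823,2.000)
cell (1,3): code 1100 → (1.856,4.000)–(1.189,3.000)
cell (1,4): code 1000 → (2.000,4.345)–(1.856,4.000)
cell (2,1): code 0010 → (2.000,1.825)–(2.363,2.000)
cell (2,2): code 0011 → (2.363,2.000)–(2.933,3.000)
cell (2,3): code 0011 → (2.933,3.000)–(2.157,4.000)
cell (2,4): code 0001 → (2.157,4.000)–(2.000,4.345)
total: 8 segments, chained into 1 closed loop(s), length Σ = 6.207019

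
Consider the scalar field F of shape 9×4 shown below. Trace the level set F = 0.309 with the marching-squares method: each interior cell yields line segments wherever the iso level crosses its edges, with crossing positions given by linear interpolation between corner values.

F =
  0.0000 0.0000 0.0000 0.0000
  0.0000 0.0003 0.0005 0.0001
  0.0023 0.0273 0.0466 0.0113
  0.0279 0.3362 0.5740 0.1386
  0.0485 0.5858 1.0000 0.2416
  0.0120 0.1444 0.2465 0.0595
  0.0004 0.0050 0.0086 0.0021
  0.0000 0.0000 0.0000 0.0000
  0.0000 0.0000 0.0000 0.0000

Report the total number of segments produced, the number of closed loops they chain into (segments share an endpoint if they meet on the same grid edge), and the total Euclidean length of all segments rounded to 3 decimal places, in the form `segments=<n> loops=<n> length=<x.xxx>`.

cell (2,0): code 0100 → (2.912,1.000)–(3.000,0.912)
cell (2,1): code 1100 → (2.498,2.000)–(2.912,1.000)
cell (2,2): code 1000 → (3.000,2.609)–(2.498,2.000)
cell (3,0): code 0110 → (3.000,0.912)–(4.000,0.485)
cell (3,2): code 1001 → (4.000,2.911)–(3.000,2.609)
cell (4,0): code 0010 → (4.000,0.485)–(4.627,1.000)
cell (4,1): code 0011 → (4.627,1.000)–(4.917,2.000)
cell (4,2): code 0001 → (4.917,2.000)–(4.000,2.911)
total: 8 segments, chained into 1 closed loop(s), length Σ = 7.273926

segments=8 loops=1 length=7.274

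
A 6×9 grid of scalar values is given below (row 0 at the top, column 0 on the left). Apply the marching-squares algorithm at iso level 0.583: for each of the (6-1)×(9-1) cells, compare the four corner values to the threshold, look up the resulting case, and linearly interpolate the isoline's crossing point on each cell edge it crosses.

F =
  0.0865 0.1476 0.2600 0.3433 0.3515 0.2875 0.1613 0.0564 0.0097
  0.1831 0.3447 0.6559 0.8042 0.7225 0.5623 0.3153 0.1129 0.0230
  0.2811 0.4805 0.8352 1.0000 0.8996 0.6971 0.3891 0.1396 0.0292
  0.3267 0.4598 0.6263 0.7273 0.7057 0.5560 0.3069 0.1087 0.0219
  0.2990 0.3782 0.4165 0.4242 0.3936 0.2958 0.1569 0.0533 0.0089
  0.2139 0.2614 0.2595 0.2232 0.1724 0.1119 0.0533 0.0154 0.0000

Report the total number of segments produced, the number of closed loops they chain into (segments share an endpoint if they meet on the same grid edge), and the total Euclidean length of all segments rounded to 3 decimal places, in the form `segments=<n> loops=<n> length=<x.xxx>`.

cell (0,1): code 0100 → (0.816,2.000)–(1.000,1.766)
cell (0,2): code 1100 → (0.520,3.000)–(0.816,2.000)
cell (0,3): code 1100 → (0.624,4.000)–(0.520,3.000)
cell (0,4): code 1000 → (1.000,4.871)–(0.624,4.000)
cell (1,1): code 0110 → (1.000,1.766)–(2.000,1.289)
cell (1,4): code 1101 → (1.154,5.000)–(1.000,4.871)
cell (1,5): code 1000 → (2.000,5.370)–(1.154,5.000)
cell (2,1): code 0110 → (2.000,1.289)–(3.000,1.740)
cell (2,4): code 1011 → (3.000,4.820)–(2.809,5.000)
cell (2,5): code 0001 → (2.809,5.000)–(2.000,5.370)
cell (3,1): code 0010 → (3.000,1.740)–(3.206,2.000)
cell (3,2): code 0011 → (3.206,2.000)–(3.476,3.000)
cell (3,3): code 0011 → (3.476,3.000)–(3.393,4.000)
cell (3,4): code 0001 → (3.393,4.000)–(3.000,4.820)
total: 14 segments, chained into 1 closed loop(s), length Σ = 11.056783

segments=14 loops=1 length=11.057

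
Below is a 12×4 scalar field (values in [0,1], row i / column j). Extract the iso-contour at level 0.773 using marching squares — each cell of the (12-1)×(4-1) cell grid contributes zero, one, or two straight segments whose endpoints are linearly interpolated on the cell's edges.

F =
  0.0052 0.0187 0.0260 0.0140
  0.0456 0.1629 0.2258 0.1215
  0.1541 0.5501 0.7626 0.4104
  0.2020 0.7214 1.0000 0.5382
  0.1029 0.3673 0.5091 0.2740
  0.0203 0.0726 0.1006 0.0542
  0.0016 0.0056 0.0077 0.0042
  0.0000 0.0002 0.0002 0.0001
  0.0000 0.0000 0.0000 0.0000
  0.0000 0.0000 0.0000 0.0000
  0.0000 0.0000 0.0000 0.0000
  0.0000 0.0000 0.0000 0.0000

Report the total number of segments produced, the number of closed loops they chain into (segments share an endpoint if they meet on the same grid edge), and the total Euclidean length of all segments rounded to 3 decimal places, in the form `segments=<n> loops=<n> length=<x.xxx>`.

cell (2,1): code 0100 → (2.044,2.000)–(3.000,1.185)
cell (2,2): code 1000 → (3.000,2.492)–(2.044,2.000)
cell (3,1): code 0010 → (3.000,1.185)–(3.462,2.000)
cell (3,2): code 0001 → (3.462,2.000)–(3.000,2.492)
total: 4 segments, chained into 1 closed loop(s), length Σ = 3.943134

segments=4 loops=1 length=3.943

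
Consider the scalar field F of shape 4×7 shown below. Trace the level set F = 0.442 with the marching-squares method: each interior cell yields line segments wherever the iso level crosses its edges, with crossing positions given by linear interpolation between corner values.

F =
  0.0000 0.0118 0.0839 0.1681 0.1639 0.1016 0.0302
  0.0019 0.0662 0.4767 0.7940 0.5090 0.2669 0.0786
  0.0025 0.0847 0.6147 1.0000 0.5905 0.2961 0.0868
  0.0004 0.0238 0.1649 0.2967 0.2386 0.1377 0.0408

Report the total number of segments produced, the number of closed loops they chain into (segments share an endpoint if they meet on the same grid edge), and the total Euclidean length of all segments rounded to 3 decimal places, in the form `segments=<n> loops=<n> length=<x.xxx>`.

segments=10 loops=1 length=7.996

cell (0,1): code 0100 → (0.912,2.000)–(1.000,1.915)
cell (0,2): code 1100 → (0.438,3.000)–(0.912,2.000)
cell (0,3): code 1100 → (0.806,4.000)–(0.438,3.000)
cell (0,4): code 1000 → (1.000,4.277)–(0.806,4.000)
cell (1,1): code 0110 → (1.000,1.915)–(2.000,1.674)
cell (1,4): code 1001 → (2.000,4.504)–(1.000,4.277)
cell (2,1): code 0010 → (2.000,1.674)–(2.384,2.000)
cell (2,2): code 0011 → (2.384,2.000)–(2.793,3.000)
cell (2,3): code 0011 → (2.793,3.000)–(2.422,4.000)
cell (2,4): code 0001 → (2.422,4.000)–(2.000,4.504)
total: 10 segments, chained into 1 closed loop(s), length Σ = 7.995500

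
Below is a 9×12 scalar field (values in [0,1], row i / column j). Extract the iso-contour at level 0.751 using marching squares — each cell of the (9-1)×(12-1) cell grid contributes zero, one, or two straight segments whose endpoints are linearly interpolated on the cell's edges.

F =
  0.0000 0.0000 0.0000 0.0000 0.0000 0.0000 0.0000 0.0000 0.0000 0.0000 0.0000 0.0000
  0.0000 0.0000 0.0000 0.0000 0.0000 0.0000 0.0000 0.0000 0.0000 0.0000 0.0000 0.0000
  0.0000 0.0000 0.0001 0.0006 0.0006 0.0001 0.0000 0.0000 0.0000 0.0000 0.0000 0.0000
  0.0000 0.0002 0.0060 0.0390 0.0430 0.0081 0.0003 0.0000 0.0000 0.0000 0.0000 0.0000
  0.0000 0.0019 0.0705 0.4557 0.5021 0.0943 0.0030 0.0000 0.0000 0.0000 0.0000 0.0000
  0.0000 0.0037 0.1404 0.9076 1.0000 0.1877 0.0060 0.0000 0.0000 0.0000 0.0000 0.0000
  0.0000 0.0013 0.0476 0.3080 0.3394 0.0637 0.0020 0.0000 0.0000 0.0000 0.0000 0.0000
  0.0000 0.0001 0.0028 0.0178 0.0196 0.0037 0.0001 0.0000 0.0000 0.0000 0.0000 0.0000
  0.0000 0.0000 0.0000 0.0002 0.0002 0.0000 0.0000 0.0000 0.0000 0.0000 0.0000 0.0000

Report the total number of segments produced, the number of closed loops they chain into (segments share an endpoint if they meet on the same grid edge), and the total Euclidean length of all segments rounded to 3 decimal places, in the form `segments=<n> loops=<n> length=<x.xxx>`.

cell (4,2): code 0100 → (4.653,3.000)–(5.000,2.796)
cell (4,3): code 1100 → (4.500,4.000)–(4.653,3.000)
cell (4,4): code 1000 → (5.000,4.307)–(4.500,4.000)
cell (5,2): code 0010 → (5.000,2.796)–(5.261,3.000)
cell (5,3): code 0011 → (5.261,3.000)–(5.377,4.000)
cell (5,4): code 0001 → (5.377,4.000)–(5.000,4.307)
total: 6 segments, chained into 1 closed loop(s), length Σ = 3.824472

segments=6 loops=1 length=3.824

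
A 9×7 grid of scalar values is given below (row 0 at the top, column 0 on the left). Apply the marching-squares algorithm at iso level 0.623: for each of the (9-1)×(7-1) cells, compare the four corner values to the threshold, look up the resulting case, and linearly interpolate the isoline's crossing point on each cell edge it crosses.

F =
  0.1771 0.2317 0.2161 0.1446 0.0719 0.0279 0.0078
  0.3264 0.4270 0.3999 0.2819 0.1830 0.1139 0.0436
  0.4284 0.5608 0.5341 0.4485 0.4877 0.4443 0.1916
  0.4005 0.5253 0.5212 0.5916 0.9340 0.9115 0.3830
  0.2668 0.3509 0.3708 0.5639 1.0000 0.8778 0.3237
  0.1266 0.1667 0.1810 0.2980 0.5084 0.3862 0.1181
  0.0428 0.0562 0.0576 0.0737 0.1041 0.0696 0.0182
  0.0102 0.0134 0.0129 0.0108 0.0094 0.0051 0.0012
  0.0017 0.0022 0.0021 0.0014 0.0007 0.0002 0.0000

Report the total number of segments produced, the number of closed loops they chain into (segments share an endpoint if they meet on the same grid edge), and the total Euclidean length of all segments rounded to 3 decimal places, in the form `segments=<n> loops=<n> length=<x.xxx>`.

segments=8 loops=1 length=7.856

cell (2,3): code 0100 → (2.303,4.000)–(3.000,3.092)
cell (2,4): code 1100 → (2.382,5.000)–(2.303,4.000)
cell (2,5): code 1000 → (3.000,5.546)–(2.382,5.000)
cell (3,3): code 0110 → (3.000,3.092)–(4.000,3.136)
cell (3,5): code 1001 → (4.000,5.460)–(3.000,5.546)
cell (4,3): code 0010 → (4.000,3.136)–(4.767,4.000)
cell (4,4): code 0011 → (4.767,4.000)–(4.518,5.000)
cell (4,5): code 0001 → (4.518,5.000)–(4.000,5.460)
total: 8 segments, chained into 1 closed loop(s), length Σ = 7.855740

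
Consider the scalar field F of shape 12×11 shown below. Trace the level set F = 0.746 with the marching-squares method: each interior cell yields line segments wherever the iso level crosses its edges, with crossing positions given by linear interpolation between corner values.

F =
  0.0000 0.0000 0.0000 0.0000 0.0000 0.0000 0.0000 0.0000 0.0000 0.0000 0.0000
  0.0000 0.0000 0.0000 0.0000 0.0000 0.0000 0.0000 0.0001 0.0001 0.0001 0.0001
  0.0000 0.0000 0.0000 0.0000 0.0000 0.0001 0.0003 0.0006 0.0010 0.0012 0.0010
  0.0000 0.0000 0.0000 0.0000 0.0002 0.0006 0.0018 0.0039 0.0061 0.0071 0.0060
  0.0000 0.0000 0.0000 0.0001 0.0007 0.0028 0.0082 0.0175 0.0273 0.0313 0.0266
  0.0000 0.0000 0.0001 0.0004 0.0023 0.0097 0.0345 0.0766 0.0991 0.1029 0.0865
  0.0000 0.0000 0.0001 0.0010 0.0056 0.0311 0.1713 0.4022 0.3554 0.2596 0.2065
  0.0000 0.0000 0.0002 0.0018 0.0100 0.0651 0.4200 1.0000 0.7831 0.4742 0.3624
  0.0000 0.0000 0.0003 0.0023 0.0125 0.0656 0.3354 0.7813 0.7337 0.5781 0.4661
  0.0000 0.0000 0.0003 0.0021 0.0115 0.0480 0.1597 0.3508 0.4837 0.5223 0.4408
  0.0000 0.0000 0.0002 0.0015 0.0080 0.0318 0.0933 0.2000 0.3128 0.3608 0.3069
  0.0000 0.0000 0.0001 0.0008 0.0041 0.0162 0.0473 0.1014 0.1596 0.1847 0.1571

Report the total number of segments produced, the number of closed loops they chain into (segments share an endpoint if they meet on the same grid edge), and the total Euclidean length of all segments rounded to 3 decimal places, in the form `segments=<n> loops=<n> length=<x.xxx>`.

segments=8 loops=1 length=4.856

cell (6,6): code 0100 → (6.575,7.000)–(7.000,6.562)
cell (6,7): code 1100 → (6.913,8.000)–(6.575,7.000)
cell (6,8): code 1000 → (7.000,8.120)–(6.913,8.000)
cell (7,6): code 0110 → (7.000,6.562)–(8.000,6.921)
cell (7,7): code 1011 → (8.000,7.742)–(7.751,8.000)
cell (7,8): code 0001 → (7.751,8.000)–(7.000,8.120)
cell (8,6): code 0010 → (8.000,6.921)–(8.082,7.000)
cell (8,7): code 0001 → (8.082,7.000)–(8.000,7.742)
total: 8 segments, chained into 1 closed loop(s), length Σ = 4.855854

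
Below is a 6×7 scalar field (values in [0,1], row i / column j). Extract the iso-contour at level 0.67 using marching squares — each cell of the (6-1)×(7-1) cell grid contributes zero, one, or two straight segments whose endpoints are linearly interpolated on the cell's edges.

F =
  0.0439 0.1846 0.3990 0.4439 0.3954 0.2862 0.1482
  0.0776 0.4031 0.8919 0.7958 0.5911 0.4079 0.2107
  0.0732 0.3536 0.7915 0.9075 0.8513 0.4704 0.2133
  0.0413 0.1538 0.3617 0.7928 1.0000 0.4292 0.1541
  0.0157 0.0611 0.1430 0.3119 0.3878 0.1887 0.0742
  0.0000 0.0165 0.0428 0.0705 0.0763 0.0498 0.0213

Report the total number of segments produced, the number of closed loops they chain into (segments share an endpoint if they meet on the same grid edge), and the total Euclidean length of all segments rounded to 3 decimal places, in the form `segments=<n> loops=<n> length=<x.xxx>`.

segments=12 loops=1 length=9.331

cell (0,1): code 0100 → (0.550,2.000)–(1.000,1.546)
cell (0,2): code 1100 → (0.643,3.000)–(0.550,2.000)
cell (0,3): code 1000 → (1.000,3.615)–(0.643,3.000)
cell (1,1): code 0110 → (1.000,1.546)–(2.000,1.723)
cell (1,3): code 1101 → (1.303,4.000)–(1.000,3.615)
cell (1,4): code 1000 → (2.000,4.476)–(1.303,4.000)
cell (2,1): code 0010 → (2.000,1.723)–(2.283,2.000)
cell (2,2): code 0111 → (2.283,2.000)–(3.000,2.715)
cell (2,4): code 1001 → (3.000,4.578)–(2.000,4.476)
cell (3,2): code 0010 → (3.000,2.715)–(3.255,3.000)
cell (3,3): code 0011 → (3.255,3.000)–(3.539,4.000)
cell (3,4): code 0001 → (3.539,4.000)–(3.000,4.578)
total: 12 segments, chained into 1 closed loop(s), length Σ = 9.330979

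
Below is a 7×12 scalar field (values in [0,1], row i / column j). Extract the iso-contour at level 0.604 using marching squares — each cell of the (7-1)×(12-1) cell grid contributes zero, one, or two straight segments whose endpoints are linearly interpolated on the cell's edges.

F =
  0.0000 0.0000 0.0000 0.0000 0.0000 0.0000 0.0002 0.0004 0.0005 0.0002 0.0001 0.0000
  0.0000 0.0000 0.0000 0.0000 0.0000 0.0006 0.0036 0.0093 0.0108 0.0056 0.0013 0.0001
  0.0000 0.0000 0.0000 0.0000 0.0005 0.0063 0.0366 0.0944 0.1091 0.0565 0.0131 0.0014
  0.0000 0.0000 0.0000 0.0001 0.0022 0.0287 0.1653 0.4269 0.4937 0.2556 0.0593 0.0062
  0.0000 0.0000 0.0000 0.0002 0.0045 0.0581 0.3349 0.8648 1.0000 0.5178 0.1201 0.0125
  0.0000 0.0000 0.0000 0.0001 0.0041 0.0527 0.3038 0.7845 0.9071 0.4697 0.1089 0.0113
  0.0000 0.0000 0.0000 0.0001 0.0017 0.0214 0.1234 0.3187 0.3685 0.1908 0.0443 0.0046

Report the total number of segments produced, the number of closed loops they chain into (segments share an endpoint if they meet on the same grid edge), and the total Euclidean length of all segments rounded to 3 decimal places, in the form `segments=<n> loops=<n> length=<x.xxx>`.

segments=8 loops=1 length=7.386

cell (3,6): code 0100 → (3.404,7.000)–(4.000,6.508)
cell (3,7): code 1100 → (3.218,8.000)–(3.404,7.000)
cell (3,8): code 1000 → (4.000,8.821)–(3.218,8.000)
cell (4,6): code 0110 → (4.000,6.508)–(5.000,6.625)
cell (4,8): code 1001 → (5.000,8.693)–(4.000,8.821)
cell (5,6): code 0010 → (5.000,6.625)–(5.388,7.000)
cell (5,7): code 0011 → (5.388,7.000)–(5.563,8.000)
cell (5,8): code 0001 → (5.563,8.000)–(5.000,8.693)
total: 8 segments, chained into 1 closed loop(s), length Σ = 7.386460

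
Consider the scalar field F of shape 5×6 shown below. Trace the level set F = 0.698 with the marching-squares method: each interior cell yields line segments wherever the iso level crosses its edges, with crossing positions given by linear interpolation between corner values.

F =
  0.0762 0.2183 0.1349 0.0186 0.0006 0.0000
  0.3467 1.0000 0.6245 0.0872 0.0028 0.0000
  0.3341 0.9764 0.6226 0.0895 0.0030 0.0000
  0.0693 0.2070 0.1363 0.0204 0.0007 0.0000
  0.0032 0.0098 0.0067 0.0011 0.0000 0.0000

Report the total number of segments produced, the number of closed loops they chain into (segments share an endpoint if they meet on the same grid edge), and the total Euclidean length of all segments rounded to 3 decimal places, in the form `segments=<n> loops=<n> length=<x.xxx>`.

cell (0,0): code 0100 → (0.614,1.000)–(1.000,0.538)
cell (0,1): code 1000 → (1.000,1.804)–(0.614,1.000)
cell (1,0): code 0110 → (1.000,0.538)–(2.000,0.567)
cell (1,1): code 1001 → (2.000,1.787)–(1.000,1.804)
cell (2,0): code 0010 → (2.000,0.567)–(2.362,1.000)
cell (2,1): code 0001 → (2.362,1.000)–(2.000,1.787)
total: 6 segments, chained into 1 closed loop(s), length Σ = 4.925976

segments=6 loops=1 length=4.926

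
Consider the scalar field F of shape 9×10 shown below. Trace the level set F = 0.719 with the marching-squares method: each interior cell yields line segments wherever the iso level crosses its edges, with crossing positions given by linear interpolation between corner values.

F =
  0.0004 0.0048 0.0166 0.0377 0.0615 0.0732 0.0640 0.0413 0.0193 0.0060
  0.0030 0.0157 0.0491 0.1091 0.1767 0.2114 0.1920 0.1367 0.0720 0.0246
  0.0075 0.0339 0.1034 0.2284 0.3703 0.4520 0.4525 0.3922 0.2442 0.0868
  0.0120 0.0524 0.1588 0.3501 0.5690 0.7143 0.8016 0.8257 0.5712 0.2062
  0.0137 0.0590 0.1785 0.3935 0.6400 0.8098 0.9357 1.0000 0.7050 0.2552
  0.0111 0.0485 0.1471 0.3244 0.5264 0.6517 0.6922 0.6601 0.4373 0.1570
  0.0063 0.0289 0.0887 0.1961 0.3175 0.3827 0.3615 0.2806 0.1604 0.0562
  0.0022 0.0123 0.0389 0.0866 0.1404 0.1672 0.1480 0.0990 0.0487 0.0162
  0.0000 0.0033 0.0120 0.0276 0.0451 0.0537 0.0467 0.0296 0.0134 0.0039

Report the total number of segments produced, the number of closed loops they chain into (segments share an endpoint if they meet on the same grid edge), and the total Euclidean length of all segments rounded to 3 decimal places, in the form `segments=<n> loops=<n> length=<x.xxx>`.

segments=10 loops=1 length=8.855

cell (2,5): code 0100 → (2.763,6.000)–(3.000,5.054)
cell (2,6): code 1100 → (2.754,7.000)–(2.763,6.000)
cell (2,7): code 1000 → (3.000,7.419)–(2.754,7.000)
cell (3,4): code 0100 → (3.049,5.000)–(4.000,4.465)
cell (3,5): code 1110 → (3.000,5.054)–(3.049,5.000)
cell (3,7): code 1001 → (4.000,7.953)–(3.000,7.419)
cell (4,4): code 0010 → (4.000,4.465)–(4.574,5.000)
cell (4,5): code 0011 → (4.574,5.000)–(4.890,6.000)
cell (4,6): code 0011 → (4.890,6.000)–(4.827,7.000)
cell (4,7): code 0001 → (4.827,7.000)–(4.000,7.953)
total: 10 segments, chained into 1 closed loop(s), length Σ = 8.855226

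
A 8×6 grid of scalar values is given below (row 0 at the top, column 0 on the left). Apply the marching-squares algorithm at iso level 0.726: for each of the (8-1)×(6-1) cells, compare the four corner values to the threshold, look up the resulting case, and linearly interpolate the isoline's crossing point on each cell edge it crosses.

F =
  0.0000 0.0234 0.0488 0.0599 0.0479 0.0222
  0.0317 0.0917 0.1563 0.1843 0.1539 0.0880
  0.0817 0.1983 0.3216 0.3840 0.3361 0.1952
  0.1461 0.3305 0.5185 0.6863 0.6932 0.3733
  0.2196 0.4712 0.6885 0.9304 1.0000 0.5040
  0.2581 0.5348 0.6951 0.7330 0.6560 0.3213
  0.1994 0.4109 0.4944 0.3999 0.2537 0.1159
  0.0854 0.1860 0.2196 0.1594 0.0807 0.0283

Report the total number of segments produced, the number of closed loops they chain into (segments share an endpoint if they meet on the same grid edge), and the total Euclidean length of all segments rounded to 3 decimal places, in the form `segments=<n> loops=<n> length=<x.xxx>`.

segments=8 loops=1 length=6.620

cell (3,2): code 0100 → (3.163,3.000)–(4.000,2.155)
cell (3,3): code 1100 → (3.107,4.000)–(3.163,3.000)
cell (3,4): code 1000 → (4.000,4.552)–(3.107,4.000)
cell (4,2): code 0110 → (4.000,2.155)–(5.000,2.815)
cell (4,3): code 1011 → (5.000,3.091)–(4.797,4.000)
cell (4,4): code 0001 → (4.797,4.000)–(4.000,4.552)
cell (5,2): code 0010 → (5.000,2.815)–(5.021,3.000)
cell (5,3): code 0001 → (5.021,3.000)–(5.000,3.091)
total: 8 segments, chained into 1 closed loop(s), length Σ = 6.619719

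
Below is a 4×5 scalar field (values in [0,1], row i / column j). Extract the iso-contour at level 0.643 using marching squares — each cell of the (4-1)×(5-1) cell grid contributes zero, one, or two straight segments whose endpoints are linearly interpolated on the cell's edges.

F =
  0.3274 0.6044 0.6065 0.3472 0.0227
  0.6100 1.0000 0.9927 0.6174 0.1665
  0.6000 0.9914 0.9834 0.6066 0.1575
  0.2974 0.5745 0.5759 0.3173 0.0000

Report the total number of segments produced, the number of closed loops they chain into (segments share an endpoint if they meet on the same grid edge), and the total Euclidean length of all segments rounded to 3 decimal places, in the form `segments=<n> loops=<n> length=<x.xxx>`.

cell (0,0): code 0100 → (0.098,1.000)–(1.000,0.085)
cell (0,1): code 1100 → (0.095,2.000)–(0.098,1.000)
cell (0,2): code 1000 → (1.000,2.932)–(0.095,2.000)
cell (1,0): code 0110 → (1.000,0.085)–(2.000,0.110)
cell (1,2): code 1001 → (2.000,2.903)–(1.000,2.932)
cell (2,0): code 0010 → (2.000,0.110)–(2.836,1.000)
cell (2,1): code 0011 → (2.836,1.000)–(2.835,2.000)
cell (2,2): code 0001 → (2.835,2.000)–(2.000,2.903)
total: 8 segments, chained into 1 closed loop(s), length Σ = 9.036796

segments=8 loops=1 length=9.037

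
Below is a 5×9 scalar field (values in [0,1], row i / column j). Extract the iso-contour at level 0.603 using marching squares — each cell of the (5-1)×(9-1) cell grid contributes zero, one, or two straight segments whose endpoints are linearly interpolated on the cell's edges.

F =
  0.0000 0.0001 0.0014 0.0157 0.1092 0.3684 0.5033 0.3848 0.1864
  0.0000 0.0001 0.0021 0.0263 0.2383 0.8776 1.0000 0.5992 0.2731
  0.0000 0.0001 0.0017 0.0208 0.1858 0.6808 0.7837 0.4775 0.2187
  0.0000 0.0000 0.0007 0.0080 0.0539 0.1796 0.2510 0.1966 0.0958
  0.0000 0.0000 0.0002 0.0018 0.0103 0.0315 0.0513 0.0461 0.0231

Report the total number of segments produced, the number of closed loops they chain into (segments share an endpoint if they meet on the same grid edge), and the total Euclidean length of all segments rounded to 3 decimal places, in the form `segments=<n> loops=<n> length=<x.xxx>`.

segments=8 loops=1 length=7.027

cell (0,4): code 0100 → (0.461,5.000)–(1.000,4.570)
cell (0,5): code 1100 → (0.201,6.000)–(0.461,5.000)
cell (0,6): code 1000 → (1.000,6.991)–(0.201,6.000)
cell (1,4): code 0110 → (1.000,4.570)–(2.000,4.843)
cell (1,6): code 1001 → (2.000,6.590)–(1.000,6.991)
cell (2,4): code 0010 → (2.000,4.843)–(2.155,5.000)
cell (2,5): code 0011 → (2.155,5.000)–(2.339,6.000)
cell (2,6): code 0001 → (2.339,6.000)–(2.000,6.590)
total: 8 segments, chained into 1 closed loop(s), length Σ = 7.027433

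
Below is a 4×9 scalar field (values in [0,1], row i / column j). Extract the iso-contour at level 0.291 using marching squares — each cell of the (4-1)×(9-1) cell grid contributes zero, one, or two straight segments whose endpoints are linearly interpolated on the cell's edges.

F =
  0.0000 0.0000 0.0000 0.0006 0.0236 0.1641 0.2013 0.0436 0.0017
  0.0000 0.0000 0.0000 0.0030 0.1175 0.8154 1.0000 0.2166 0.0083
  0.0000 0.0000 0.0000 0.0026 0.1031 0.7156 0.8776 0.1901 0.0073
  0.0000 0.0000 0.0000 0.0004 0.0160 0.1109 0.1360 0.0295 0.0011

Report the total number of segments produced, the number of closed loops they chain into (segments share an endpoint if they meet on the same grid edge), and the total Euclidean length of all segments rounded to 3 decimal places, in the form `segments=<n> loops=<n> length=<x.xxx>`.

cell (0,4): code 0100 → (0.195,5.000)–(1.000,4.249)
cell (0,5): code 1100 → (0.112,6.000)–(0.195,5.000)
cell (0,6): code 1000 → (1.000,6.905)–(0.112,6.000)
cell (1,4): code 0110 → (1.000,4.249)–(2.000,4.307)
cell (1,6): code 1001 → (2.000,6.853)–(1.000,6.905)
cell (2,4): code 0010 → (2.000,4.307)–(2.702,5.000)
cell (2,5): code 0011 → (2.702,5.000)–(2.791,6.000)
cell (2,6): code 0001 → (2.791,6.000)–(2.000,6.853)
total: 8 segments, chained into 1 closed loop(s), length Σ = 8.529570

segments=8 loops=1 length=8.530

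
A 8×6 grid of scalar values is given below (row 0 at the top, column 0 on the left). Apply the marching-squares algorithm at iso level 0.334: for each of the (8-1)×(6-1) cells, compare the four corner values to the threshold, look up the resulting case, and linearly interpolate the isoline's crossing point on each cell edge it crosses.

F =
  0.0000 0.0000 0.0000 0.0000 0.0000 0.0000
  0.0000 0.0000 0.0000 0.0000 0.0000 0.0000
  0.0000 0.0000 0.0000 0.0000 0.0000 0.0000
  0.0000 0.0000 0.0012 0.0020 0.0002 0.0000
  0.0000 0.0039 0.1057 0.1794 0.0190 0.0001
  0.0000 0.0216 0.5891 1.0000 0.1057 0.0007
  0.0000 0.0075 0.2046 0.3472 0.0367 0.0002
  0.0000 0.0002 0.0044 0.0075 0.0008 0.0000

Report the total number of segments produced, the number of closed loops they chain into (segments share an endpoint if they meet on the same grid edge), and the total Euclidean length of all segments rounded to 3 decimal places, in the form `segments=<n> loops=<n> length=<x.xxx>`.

segments=8 loops=1 length=5.983

cell (4,1): code 0100 → (4.472,2.000)–(5.000,1.550)
cell (4,2): code 1100 → (4.188,3.000)–(4.472,2.000)
cell (4,3): code 1000 → (5.000,3.745)–(4.188,3.000)
cell (5,1): code 0010 → (5.000,1.550)–(5.663,2.000)
cell (5,2): code 0111 → (5.663,2.000)–(6.000,2.907)
cell (5,3): code 1001 → (6.000,3.043)–(5.000,3.745)
cell (6,2): code 0010 → (6.000,2.907)–(6.039,3.000)
cell (6,3): code 0001 → (6.039,3.000)–(6.000,3.043)
total: 8 segments, chained into 1 closed loop(s), length Σ = 5.983370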